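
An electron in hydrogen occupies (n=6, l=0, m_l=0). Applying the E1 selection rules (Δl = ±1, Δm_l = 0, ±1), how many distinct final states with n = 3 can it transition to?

E1 requires Δl = ±1, so l_f ∈ {-1, 1}; with 0 ≤ l_f ≤ n_f−1 = 2, the allowed l_f values are {1}.
For l_f = 1: m_f ∈ {m_i−1, m_i, m_i+1} ∩ [−1, 1] = {-1, 0, 1} → 3 states.
Total: 3.

3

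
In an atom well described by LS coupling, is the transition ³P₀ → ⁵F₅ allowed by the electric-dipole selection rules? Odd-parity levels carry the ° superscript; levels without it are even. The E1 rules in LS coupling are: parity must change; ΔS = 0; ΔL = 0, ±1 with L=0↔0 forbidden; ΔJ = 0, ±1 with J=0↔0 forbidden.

Reading off the term symbols: S 1→2, L 1→3, J 0→5, parity even→even.
Parity must change: even → even — ✗.
ΔS = 0: S: 1 → 2 — ✗.
ΔL = 0, ±1 (not L=0↔0): L: 1 → 3, ΔL = +2 — ✗.
ΔJ = 0, ±1 (not J=0↔0): J: 0 → 5, ΔJ = +5 — ✗.
Rule(s) violated: parity, ΔS, ΔL, ΔJ.

forbidden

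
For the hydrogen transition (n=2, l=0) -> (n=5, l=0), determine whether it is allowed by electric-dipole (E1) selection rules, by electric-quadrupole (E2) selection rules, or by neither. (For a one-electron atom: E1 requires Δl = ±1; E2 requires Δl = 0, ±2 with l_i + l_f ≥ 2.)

Δl = 0 − 0 = +0; l_i + l_f = 0.
E1 (Δl = ±1): not satisfied.
E2 (Δl = 0,±2, l_i+l_f ≥ 2): not satisfied.

neither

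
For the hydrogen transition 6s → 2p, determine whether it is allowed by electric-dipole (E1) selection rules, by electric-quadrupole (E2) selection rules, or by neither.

E1

Δl = 1 − 0 = +1; l_i + l_f = 1.
E1 (Δl = ±1): satisfied.
E2 (Δl = 0,±2, l_i+l_f ≥ 2): not satisfied.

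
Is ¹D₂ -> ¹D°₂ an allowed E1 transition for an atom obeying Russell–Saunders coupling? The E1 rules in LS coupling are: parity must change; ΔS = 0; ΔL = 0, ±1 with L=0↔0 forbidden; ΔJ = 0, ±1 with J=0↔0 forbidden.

allowed

Initial level: S=0, L=2, J=2, parity even. Final level: S=0, L=2, J=2, parity odd.
Parity must change: even → odd — ✓.
ΔS = 0: S: 0 → 0 — ✓.
ΔL = 0, ±1 (not L=0↔0): L: 2 → 2, ΔL = +0 — ✓.
ΔJ = 0, ±1 (not J=0↔0): J: 2 → 2, ΔJ = +0 — ✓.
All four E1 rules are satisfied.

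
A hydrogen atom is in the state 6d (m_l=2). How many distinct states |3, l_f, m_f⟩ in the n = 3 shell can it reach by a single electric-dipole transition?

1

E1 requires Δl = ±1, so l_f ∈ {1, 3}; with 0 ≤ l_f ≤ n_f−1 = 2, the allowed l_f values are {1}.
For l_f = 1: m_f ∈ {m_i−1, m_i, m_i+1} ∩ [−1, 1] = {1} → 1 state.
Total: 1.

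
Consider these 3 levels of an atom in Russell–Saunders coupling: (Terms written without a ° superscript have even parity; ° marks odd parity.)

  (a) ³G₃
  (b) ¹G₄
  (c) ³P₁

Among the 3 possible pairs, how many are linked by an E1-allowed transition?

0

(a)–(b): forbidden (parity, ΔS).
(a)–(c): forbidden (parity, ΔL, ΔJ).
(b)–(c): forbidden (parity, ΔS, ΔL, ΔJ).
Allowed pairs: 0 of 3.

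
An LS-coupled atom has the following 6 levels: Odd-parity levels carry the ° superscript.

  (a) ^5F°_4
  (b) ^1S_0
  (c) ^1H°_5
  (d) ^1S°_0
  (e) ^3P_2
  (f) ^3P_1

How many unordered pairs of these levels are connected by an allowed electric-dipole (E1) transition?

0

(a)–(b): forbidden (ΔS, ΔL, ΔJ).
(a)–(c): forbidden (parity, ΔS, ΔL).
(a)–(d): forbidden (parity, ΔS, ΔL, ΔJ).
(a)–(e): forbidden (ΔS, ΔL, ΔJ).
(a)–(f): forbidden (ΔS, ΔL, ΔJ).
(b)–(c): forbidden (ΔL, ΔJ).
(b)–(d): forbidden (ΔL, ΔJ).
(b)–(e): forbidden (parity, ΔS, ΔJ).
(b)–(f): forbidden (parity, ΔS).
(c)–(d): forbidden (parity, ΔL, ΔJ).
(c)–(e): forbidden (ΔS, ΔL, ΔJ).
(c)–(f): forbidden (ΔS, ΔL, ΔJ).
(d)–(e): forbidden (ΔS, ΔJ).
(d)–(f): forbidden (ΔS).
(e)–(f): forbidden (parity).
Allowed pairs: 0 of 15.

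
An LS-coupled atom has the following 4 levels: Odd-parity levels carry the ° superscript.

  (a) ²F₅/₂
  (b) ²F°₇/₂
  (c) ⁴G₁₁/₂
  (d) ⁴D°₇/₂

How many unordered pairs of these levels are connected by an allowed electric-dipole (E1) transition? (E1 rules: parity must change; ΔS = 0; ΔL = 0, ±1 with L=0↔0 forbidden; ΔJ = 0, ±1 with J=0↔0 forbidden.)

1

(a)–(b): allowed.
(a)–(c): forbidden (parity, ΔS, ΔJ).
(a)–(d): forbidden (ΔS).
(b)–(c): forbidden (ΔS, ΔJ).
(b)–(d): forbidden (parity, ΔS).
(c)–(d): forbidden (ΔL, ΔJ).
Allowed pairs: 1 of 6.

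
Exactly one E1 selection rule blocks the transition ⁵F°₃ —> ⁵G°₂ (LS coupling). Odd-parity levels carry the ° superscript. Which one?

Parity must change: odd → odd — fails.
ΔS = 0: S: 2 → 2 — passes.
ΔL = 0, ±1 (not L=0↔0): L: 3 → 4, ΔL = +1 — passes.
ΔJ = 0, ±1 (not J=0↔0): J: 3 → 2, ΔJ = -1 — passes.

parity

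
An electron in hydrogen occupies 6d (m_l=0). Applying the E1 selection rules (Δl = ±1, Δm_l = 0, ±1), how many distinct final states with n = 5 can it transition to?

6

E1 requires Δl = ±1, so l_f ∈ {1, 3}; with 0 ≤ l_f ≤ n_f−1 = 4, the allowed l_f values are {1, 3}.
For l_f = 1: m_f ∈ {m_i−1, m_i, m_i+1} ∩ [−1, 1] = {-1, 0, 1} → 3 states.
For l_f = 3: m_f ∈ {m_i−1, m_i, m_i+1} ∩ [−3, 3] = {-1, 0, 1} → 3 states.
Total: 6.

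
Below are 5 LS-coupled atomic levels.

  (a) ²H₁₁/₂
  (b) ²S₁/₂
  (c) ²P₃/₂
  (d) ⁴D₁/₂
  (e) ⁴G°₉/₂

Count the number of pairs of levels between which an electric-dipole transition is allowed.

(a)–(b): forbidden (parity, ΔL, ΔJ).
(a)–(c): forbidden (parity, ΔL, ΔJ).
(a)–(d): forbidden (parity, ΔS, ΔL, ΔJ).
(a)–(e): forbidden (ΔS).
(b)–(c): forbidden (parity).
(b)–(d): forbidden (parity, ΔS, ΔL).
(b)–(e): forbidden (ΔS, ΔL, ΔJ).
(c)–(d): forbidden (parity, ΔS).
(c)–(e): forbidden (ΔS, ΔL, ΔJ).
(d)–(e): forbidden (ΔL, ΔJ).
Allowed pairs: 0 of 10.

0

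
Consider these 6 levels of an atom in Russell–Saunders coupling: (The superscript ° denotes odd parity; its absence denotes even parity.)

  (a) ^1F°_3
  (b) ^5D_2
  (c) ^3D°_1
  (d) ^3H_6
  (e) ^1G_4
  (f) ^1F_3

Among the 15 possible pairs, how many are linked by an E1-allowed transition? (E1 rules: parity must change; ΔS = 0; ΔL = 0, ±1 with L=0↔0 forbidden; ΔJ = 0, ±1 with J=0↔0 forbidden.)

2

(a)–(b): forbidden (ΔS).
(a)–(c): forbidden (parity, ΔS, ΔJ).
(a)–(d): forbidden (ΔS, ΔL, ΔJ).
(a)–(e): allowed.
(a)–(f): allowed.
(b)–(c): forbidden (ΔS).
(b)–(d): forbidden (parity, ΔS, ΔL, ΔJ).
(b)–(e): forbidden (parity, ΔS, ΔL, ΔJ).
(b)–(f): forbidden (parity, ΔS).
(c)–(d): forbidden (ΔL, ΔJ).
(c)–(e): forbidden (ΔS, ΔL, ΔJ).
(c)–(f): forbidden (ΔS, ΔJ).
(d)–(e): forbidden (parity, ΔS, ΔJ).
(d)–(f): forbidden (parity, ΔS, ΔL, ΔJ).
(e)–(f): forbidden (parity).
Allowed pairs: 2 of 15.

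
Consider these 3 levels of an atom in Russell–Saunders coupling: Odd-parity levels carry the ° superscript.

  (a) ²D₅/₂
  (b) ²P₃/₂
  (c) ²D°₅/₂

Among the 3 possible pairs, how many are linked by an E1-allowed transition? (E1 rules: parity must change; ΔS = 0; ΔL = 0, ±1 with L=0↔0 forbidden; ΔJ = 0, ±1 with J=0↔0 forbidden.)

(a)–(b): forbidden (parity).
(a)–(c): allowed.
(b)–(c): allowed.
Allowed pairs: 2 of 3.

2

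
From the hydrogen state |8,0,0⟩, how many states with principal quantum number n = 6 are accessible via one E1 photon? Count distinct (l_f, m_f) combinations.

3

E1 requires Δl = ±1, so l_f ∈ {-1, 1}; with 0 ≤ l_f ≤ n_f−1 = 5, the allowed l_f values are {1}.
For l_f = 1: m_f ∈ {m_i−1, m_i, m_i+1} ∩ [−1, 1] = {-1, 0, 1} → 3 states.
Total: 3.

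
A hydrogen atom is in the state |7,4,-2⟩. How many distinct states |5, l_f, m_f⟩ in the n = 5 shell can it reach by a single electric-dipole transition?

E1 requires Δl = ±1, so l_f ∈ {3, 5}; with 0 ≤ l_f ≤ n_f−1 = 4, the allowed l_f values are {3}.
For l_f = 3: m_f ∈ {m_i−1, m_i, m_i+1} ∩ [−3, 3] = {-3, -2, -1} → 3 states.
Total: 3.

3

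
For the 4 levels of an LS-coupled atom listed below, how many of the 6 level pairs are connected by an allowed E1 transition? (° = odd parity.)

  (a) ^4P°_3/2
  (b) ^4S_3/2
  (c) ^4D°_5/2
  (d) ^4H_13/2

1

(a)–(b): allowed.
(a)–(c): forbidden (parity).
(a)–(d): forbidden (ΔL, ΔJ).
(b)–(c): forbidden (ΔL).
(b)–(d): forbidden (parity, ΔL, ΔJ).
(c)–(d): forbidden (ΔL, ΔJ).
Allowed pairs: 1 of 6.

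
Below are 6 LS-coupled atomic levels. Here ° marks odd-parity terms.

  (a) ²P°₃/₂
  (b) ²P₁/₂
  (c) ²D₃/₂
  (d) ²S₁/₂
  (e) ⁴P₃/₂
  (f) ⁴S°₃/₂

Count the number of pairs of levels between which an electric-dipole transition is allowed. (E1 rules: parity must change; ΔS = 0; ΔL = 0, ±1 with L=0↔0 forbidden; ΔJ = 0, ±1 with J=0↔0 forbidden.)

4

(a)–(b): allowed.
(a)–(c): allowed.
(a)–(d): allowed.
(a)–(e): forbidden (ΔS).
(a)–(f): forbidden (parity, ΔS).
(b)–(c): forbidden (parity).
(b)–(d): forbidden (parity).
(b)–(e): forbidden (parity, ΔS).
(b)–(f): forbidden (ΔS).
(c)–(d): forbidden (parity, ΔL).
(c)–(e): forbidden (parity, ΔS).
(c)–(f): forbidden (ΔS, ΔL).
(d)–(e): forbidden (parity, ΔS).
(d)–(f): forbidden (ΔS, ΔL).
(e)–(f): allowed.
Allowed pairs: 4 of 15.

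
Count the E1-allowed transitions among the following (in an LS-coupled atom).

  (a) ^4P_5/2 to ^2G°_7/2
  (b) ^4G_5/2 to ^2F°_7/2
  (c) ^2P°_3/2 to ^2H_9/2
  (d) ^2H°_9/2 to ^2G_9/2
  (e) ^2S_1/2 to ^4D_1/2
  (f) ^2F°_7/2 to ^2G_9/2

2

(a) forbidden (ΔS, ΔL fail)
(b) forbidden (ΔS fails)
(c) forbidden (ΔL, ΔJ fail)
(d) allowed
(e) forbidden (parity, ΔS, ΔL fail)
(f) allowed
Total allowed: 2 of 6.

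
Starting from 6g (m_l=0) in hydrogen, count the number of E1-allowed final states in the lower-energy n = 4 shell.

3

E1 requires Δl = ±1, so l_f ∈ {3, 5}; with 0 ≤ l_f ≤ n_f−1 = 3, the allowed l_f values are {3}.
For l_f = 3: m_f ∈ {m_i−1, m_i, m_i+1} ∩ [−3, 3] = {-1, 0, 1} → 3 states.
Total: 3.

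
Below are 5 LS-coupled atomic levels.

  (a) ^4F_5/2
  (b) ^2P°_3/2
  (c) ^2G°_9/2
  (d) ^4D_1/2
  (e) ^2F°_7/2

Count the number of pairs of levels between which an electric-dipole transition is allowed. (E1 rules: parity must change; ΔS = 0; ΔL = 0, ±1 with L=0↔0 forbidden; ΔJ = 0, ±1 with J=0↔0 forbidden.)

0

(a)–(b): forbidden (ΔS, ΔL).
(a)–(c): forbidden (ΔS, ΔJ).
(a)–(d): forbidden (parity, ΔJ).
(a)–(e): forbidden (ΔS).
(b)–(c): forbidden (parity, ΔL, ΔJ).
(b)–(d): forbidden (ΔS).
(b)–(e): forbidden (parity, ΔL, ΔJ).
(c)–(d): forbidden (ΔS, ΔL, ΔJ).
(c)–(e): forbidden (parity).
(d)–(e): forbidden (ΔS, ΔJ).
Allowed pairs: 0 of 10.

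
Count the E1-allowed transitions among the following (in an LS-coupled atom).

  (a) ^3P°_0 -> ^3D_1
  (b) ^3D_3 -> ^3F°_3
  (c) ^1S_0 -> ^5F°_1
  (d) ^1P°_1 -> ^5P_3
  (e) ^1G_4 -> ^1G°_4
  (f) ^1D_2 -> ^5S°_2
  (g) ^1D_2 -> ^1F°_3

(a) allowed
(b) allowed
(c) forbidden (ΔS, ΔL fail)
(d) forbidden (ΔS, ΔJ fail)
(e) allowed
(f) forbidden (ΔS, ΔL fail)
(g) allowed
Total allowed: 4 of 7.

4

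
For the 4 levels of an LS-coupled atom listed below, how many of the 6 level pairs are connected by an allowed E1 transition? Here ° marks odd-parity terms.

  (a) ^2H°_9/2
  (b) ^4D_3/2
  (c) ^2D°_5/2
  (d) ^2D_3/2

1

(a)–(b): forbidden (ΔS, ΔL, ΔJ).
(a)–(c): forbidden (parity, ΔL, ΔJ).
(a)–(d): forbidden (ΔL, ΔJ).
(b)–(c): forbidden (ΔS).
(b)–(d): forbidden (parity, ΔS).
(c)–(d): allowed.
Allowed pairs: 1 of 6.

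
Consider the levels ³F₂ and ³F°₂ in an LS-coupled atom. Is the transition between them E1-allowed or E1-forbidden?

allowed

Reading off the term symbols: S 1→1, L 3→3, J 2→2, parity even→odd.
Parity must change: even → odd — satisfied.
ΔS = 0: S: 1 → 1 — satisfied.
ΔL = 0, ±1 (not L=0↔0): L: 3 → 3, ΔL = +0 — satisfied.
ΔJ = 0, ±1 (not J=0↔0): J: 2 → 2, ΔJ = +0 — satisfied.
All four E1 rules are satisfied.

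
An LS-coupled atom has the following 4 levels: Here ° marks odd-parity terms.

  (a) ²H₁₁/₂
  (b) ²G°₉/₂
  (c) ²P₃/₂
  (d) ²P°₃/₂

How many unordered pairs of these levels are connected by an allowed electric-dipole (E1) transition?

2

(a)–(b): allowed.
(a)–(c): forbidden (parity, ΔL, ΔJ).
(a)–(d): forbidden (ΔL, ΔJ).
(b)–(c): forbidden (ΔL, ΔJ).
(b)–(d): forbidden (parity, ΔL, ΔJ).
(c)–(d): allowed.
Allowed pairs: 2 of 6.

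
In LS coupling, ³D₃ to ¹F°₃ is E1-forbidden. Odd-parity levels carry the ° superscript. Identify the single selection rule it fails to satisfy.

Parity must change: even → odd — ✓.
ΔS = 0: S: 1 → 0 — ✗.
ΔL = 0, ±1 (not L=0↔0): L: 2 → 3, ΔL = +1 — ✓.
ΔJ = 0, ±1 (not J=0↔0): J: 3 → 3, ΔJ = +0 — ✓.

the ΔS = 0 rule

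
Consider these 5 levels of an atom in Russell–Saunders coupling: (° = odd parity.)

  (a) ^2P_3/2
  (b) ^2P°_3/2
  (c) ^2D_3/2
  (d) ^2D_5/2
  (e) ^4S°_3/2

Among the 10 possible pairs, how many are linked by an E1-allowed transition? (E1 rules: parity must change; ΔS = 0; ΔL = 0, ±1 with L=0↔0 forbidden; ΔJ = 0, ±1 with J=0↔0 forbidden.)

3

(a)–(b): allowed.
(a)–(c): forbidden (parity).
(a)–(d): forbidden (parity).
(a)–(e): forbidden (ΔS).
(b)–(c): allowed.
(b)–(d): allowed.
(b)–(e): forbidden (parity, ΔS).
(c)–(d): forbidden (parity).
(c)–(e): forbidden (ΔS, ΔL).
(d)–(e): forbidden (ΔS, ΔL).
Allowed pairs: 3 of 10.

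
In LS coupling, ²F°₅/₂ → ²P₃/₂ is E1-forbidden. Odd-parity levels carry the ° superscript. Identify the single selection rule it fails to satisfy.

the ΔL = 0, ±1 rule

Reading off the term symbols: S 1/2→1/2, L 3→1, J 5/2→3/2, parity odd→even.
Parity must change: odd → even — satisfied.
ΔS = 0: S: 1/2 → 1/2 — satisfied.
ΔL = 0, ±1 (not L=0↔0): L: 3 → 1, ΔL = -2 — violated.
ΔJ = 0, ±1 (not J=0↔0): J: 5/2 → 3/2, ΔJ = -1 — satisfied.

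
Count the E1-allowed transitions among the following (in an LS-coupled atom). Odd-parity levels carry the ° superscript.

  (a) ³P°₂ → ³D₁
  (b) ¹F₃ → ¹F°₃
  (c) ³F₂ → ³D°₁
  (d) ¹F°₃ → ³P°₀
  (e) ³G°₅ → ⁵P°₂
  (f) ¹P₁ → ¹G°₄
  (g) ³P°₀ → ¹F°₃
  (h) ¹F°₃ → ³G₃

3

(a) allowed
(b) allowed
(c) allowed
(d) forbidden (parity, ΔS, ΔL, ΔJ fail)
(e) forbidden (parity, ΔS, ΔL, ΔJ fail)
(f) forbidden (ΔL, ΔJ fail)
(g) forbidden (parity, ΔS, ΔL, ΔJ fail)
(h) forbidden (ΔS fails)
Total allowed: 3 of 8.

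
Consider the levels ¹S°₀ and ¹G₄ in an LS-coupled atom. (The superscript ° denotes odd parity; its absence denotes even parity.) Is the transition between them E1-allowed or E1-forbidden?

Reading off the term symbols: S 0→0, L 0→4, J 0→4, parity odd→even.
Parity must change: odd → even — passes.
ΔS = 0: S: 0 → 0 — passes.
ΔL = 0, ±1 (not L=0↔0): L: 0 → 4, ΔL = +4 — fails.
ΔJ = 0, ±1 (not J=0↔0): J: 0 → 4, ΔJ = +4 — fails.
Rule(s) violated: ΔL, ΔJ.

forbidden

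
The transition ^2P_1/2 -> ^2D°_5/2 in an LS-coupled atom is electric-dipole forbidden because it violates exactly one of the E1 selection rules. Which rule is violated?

the ΔJ = 0, ±1 rule

Reading off the term symbols: S 1/2→1/2, L 1→2, J 1/2→5/2, parity even→odd.
ΔS = 0: S: 1/2 → 1/2 — ✓.
ΔJ = 0, ±1 (not J=0↔0): J: 1/2 → 5/2, ΔJ = +2 — ✗.
Parity must change: even → odd — ✓.
ΔL = 0, ±1 (not L=0↔0): L: 1 → 2, ΔL = +1 — ✓.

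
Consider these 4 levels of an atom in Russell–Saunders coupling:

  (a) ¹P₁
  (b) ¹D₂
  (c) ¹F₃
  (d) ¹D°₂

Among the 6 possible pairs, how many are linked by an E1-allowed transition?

3

(a)–(b): forbidden (parity).
(a)–(c): forbidden (parity, ΔL, ΔJ).
(a)–(d): allowed.
(b)–(c): forbidden (parity).
(b)–(d): allowed.
(c)–(d): allowed.
Allowed pairs: 3 of 6.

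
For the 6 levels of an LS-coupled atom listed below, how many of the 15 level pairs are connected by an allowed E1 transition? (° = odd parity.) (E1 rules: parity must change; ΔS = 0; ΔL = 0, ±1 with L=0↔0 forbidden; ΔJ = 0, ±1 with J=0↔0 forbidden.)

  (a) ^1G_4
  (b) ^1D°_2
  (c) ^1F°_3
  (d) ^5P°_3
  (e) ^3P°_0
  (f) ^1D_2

3

(a)–(b): forbidden (ΔL, ΔJ).
(a)–(c): allowed.
(a)–(d): forbidden (ΔS, ΔL).
(a)–(e): forbidden (ΔS, ΔL, ΔJ).
(a)–(f): forbidden (parity, ΔL, ΔJ).
(b)–(c): forbidden (parity).
(b)–(d): forbidden (parity, ΔS).
(b)–(e): forbidden (parity, ΔS, ΔJ).
(b)–(f): allowed.
(c)–(d): forbidden (parity, ΔS, ΔL).
(c)–(e): forbidden (parity, ΔS, ΔL, ΔJ).
(c)–(f): allowed.
(d)–(e): forbidden (parity, ΔS, ΔJ).
(d)–(f): forbidden (ΔS).
(e)–(f): forbidden (ΔS, ΔJ).
Allowed pairs: 3 of 15.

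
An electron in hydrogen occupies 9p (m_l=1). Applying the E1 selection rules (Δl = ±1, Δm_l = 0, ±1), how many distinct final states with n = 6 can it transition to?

4

E1 requires Δl = ±1, so l_f ∈ {0, 2}; with 0 ≤ l_f ≤ n_f−1 = 5, the allowed l_f values are {0, 2}.
For l_f = 0: m_f ∈ {m_i−1, m_i, m_i+1} ∩ [−0, 0] = {0} → 1 state.
For l_f = 2: m_f ∈ {m_i−1, m_i, m_i+1} ∩ [−2, 2] = {0, 1, 2} → 3 states.
Total: 4.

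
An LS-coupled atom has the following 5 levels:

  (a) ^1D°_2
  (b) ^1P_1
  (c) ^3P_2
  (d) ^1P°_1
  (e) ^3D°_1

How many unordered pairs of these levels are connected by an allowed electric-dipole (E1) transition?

3

(a)–(b): allowed.
(a)–(c): forbidden (ΔS).
(a)–(d): forbidden (parity).
(a)–(e): forbidden (parity, ΔS).
(b)–(c): forbidden (parity, ΔS).
(b)–(d): allowed.
(b)–(e): forbidden (ΔS).
(c)–(d): forbidden (ΔS).
(c)–(e): allowed.
(d)–(e): forbidden (parity, ΔS).
Allowed pairs: 3 of 10.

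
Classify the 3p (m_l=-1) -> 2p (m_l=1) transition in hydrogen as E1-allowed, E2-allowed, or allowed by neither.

E2

Δl = 1 − 1 = +0; l_i + l_f = 2.
Δm_l = +2.
E1 (Δl = ±1, |Δm_l| ≤ 1): not satisfied.
E2 (Δl = 0,±2, l_i+l_f ≥ 2, |Δm_l| ≤ 2): satisfied.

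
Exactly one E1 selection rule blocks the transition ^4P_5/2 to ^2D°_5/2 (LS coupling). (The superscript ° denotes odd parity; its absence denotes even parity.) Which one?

the ΔS = 0 rule

Initial level: S=3/2, L=1, J=5/2, parity even. Final level: S=1/2, L=2, J=5/2, parity odd.
Parity must change: even → odd — ok.
ΔS = 0: S: 3/2 → 1/2 — fails.
ΔL = 0, ±1 (not L=0↔0): L: 1 → 2, ΔL = +1 — ok.
ΔJ = 0, ±1 (not J=0↔0): J: 5/2 → 5/2, ΔJ = +0 — ok.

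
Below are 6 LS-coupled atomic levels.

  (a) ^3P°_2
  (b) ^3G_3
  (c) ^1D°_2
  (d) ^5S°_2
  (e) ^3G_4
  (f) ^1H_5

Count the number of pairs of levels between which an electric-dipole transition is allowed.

(a)–(b): forbidden (ΔL).
(a)–(c): forbidden (parity, ΔS).
(a)–(d): forbidden (parity, ΔS).
(a)–(e): forbidden (ΔL, ΔJ).
(a)–(f): forbidden (ΔS, ΔL, ΔJ).
(b)–(c): forbidden (ΔS, ΔL).
(b)–(d): forbidden (ΔS, ΔL).
(b)–(e): forbidden (parity).
(b)–(f): forbidden (parity, ΔS, ΔJ).
(c)–(d): forbidden (parity, ΔS, ΔL).
(c)–(e): forbidden (ΔS, ΔL, ΔJ).
(c)–(f): forbidden (ΔL, ΔJ).
(d)–(e): forbidden (ΔS, ΔL, ΔJ).
(d)–(f): forbidden (ΔS, ΔL, ΔJ).
(e)–(f): forbidden (parity, ΔS).
Allowed pairs: 0 of 15.

0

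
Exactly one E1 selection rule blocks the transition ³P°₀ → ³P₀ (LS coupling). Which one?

Parity must change: odd → even — passes.
ΔJ = 0, ±1 (not J=0↔0): J: 0 → 0, ΔJ = +0 — fails.
ΔS = 0: S: 1 → 1 — passes.
ΔL = 0, ±1 (not L=0↔0): L: 1 → 1, ΔL = +0 — passes.

the J=0 ↔ J=0 exclusion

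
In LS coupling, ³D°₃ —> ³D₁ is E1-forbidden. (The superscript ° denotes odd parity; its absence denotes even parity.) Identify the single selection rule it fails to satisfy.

Parity must change: odd → even — ok.
ΔS = 0: S: 1 → 1 — ok.
ΔL = 0, ±1 (not L=0↔0): L: 2 → 2, ΔL = +0 — ok.
ΔJ = 0, ±1 (not J=0↔0): J: 3 → 1, ΔJ = -2 — fails.

the ΔJ = 0, ±1 rule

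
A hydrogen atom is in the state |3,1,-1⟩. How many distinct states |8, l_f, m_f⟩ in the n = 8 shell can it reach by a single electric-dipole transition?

E1 requires Δl = ±1, so l_f ∈ {0, 2}; with 0 ≤ l_f ≤ n_f−1 = 7, the allowed l_f values are {0, 2}.
For l_f = 0: m_f ∈ {m_i−1, m_i, m_i+1} ∩ [−0, 0] = {0} → 1 state.
For l_f = 2: m_f ∈ {m_i−1, m_i, m_i+1} ∩ [−2, 2] = {-2, -1, 0} → 3 states.
Total: 4.

4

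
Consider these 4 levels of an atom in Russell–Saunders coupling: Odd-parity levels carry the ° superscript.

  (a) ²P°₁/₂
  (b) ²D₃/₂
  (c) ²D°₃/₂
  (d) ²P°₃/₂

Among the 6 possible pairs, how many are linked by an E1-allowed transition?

3

(a)–(b): allowed.
(a)–(c): forbidden (parity).
(a)–(d): forbidden (parity).
(b)–(c): allowed.
(b)–(d): allowed.
(c)–(d): forbidden (parity).
Allowed pairs: 3 of 6.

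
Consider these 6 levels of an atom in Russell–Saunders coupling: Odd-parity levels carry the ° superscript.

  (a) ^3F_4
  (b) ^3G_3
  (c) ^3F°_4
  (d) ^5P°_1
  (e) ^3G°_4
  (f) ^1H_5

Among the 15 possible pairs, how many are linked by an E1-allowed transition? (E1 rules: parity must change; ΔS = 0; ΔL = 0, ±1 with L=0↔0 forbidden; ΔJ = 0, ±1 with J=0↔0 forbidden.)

(a)–(b): forbidden (parity).
(a)–(c): allowed.
(a)–(d): forbidden (ΔS, ΔL, ΔJ).
(a)–(e): allowed.
(a)–(f): forbidden (parity, ΔS, ΔL).
(b)–(c): allowed.
(b)–(d): forbidden (ΔS, ΔL, ΔJ).
(b)–(e): allowed.
(b)–(f): forbidden (parity, ΔS, ΔJ).
(c)–(d): forbidden (parity, ΔS, ΔL, ΔJ).
(c)–(e): forbidden (parity).
(c)–(f): forbidden (ΔS, ΔL).
(d)–(e): forbidden (parity, ΔS, ΔL, ΔJ).
(d)–(f): forbidden (ΔS, ΔL, ΔJ).
(e)–(f): forbidden (ΔS).
Allowed pairs: 4 of 15.

4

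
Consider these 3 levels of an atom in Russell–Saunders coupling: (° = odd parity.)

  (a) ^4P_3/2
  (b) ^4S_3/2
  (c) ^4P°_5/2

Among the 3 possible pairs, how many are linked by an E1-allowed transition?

2

(a)–(b): forbidden (parity).
(a)–(c): allowed.
(b)–(c): allowed.
Allowed pairs: 2 of 3.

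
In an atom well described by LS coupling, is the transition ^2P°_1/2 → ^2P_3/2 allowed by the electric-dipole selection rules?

Reading off the term symbols: S 1/2→1/2, L 1→1, J 1/2→3/2, parity odd→even.
Parity must change: odd → even — passes.
ΔS = 0: S: 1/2 → 1/2 — passes.
ΔL = 0, ±1 (not L=0↔0): L: 1 → 1, ΔL = +0 — passes.
ΔJ = 0, ±1 (not J=0↔0): J: 1/2 → 3/2, ΔJ = +1 — passes.
All four E1 rules are satisfied.

allowed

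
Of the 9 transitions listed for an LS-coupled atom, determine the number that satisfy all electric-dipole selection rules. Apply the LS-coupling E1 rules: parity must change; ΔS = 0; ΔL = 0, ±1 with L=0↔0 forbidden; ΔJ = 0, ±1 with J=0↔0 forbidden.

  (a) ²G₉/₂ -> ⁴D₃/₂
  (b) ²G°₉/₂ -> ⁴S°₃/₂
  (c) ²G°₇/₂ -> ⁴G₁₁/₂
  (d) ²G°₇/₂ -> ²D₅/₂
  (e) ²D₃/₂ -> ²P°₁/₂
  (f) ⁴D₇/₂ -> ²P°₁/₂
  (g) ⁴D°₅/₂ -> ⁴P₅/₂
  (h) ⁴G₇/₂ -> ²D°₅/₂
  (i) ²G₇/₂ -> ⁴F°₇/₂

(a) forbidden (parity, ΔS, ΔL, ΔJ fail)
(b) forbidden (parity, ΔS, ΔL, ΔJ fail)
(c) forbidden (ΔS, ΔJ fail)
(d) forbidden (ΔL fails)
(e) allowed
(f) forbidden (ΔS, ΔJ fail)
(g) allowed
(h) forbidden (ΔS, ΔL fail)
(i) forbidden (ΔS fails)
Total allowed: 2 of 9.

2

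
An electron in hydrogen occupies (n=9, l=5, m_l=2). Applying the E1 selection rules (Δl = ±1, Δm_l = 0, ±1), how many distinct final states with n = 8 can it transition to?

6

E1 requires Δl = ±1, so l_f ∈ {4, 6}; with 0 ≤ l_f ≤ n_f−1 = 7, the allowed l_f values are {4, 6}.
For l_f = 4: m_f ∈ {m_i−1, m_i, m_i+1} ∩ [−4, 4] = {1, 2, 3} → 3 states.
For l_f = 6: m_f ∈ {m_i−1, m_i, m_i+1} ∩ [−6, 6] = {1, 2, 3} → 3 states.
Total: 6.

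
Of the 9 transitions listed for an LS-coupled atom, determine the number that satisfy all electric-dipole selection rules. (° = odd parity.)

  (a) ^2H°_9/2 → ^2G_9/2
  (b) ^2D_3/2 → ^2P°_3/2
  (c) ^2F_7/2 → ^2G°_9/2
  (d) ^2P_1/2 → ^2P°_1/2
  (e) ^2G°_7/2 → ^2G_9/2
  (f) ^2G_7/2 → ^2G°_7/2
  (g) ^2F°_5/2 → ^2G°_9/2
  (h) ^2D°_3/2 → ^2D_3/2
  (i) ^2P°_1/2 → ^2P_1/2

8

(a) allowed
(b) allowed
(c) allowed
(d) allowed
(e) allowed
(f) allowed
(g) forbidden (parity, ΔJ fail)
(h) allowed
(i) allowed
Total allowed: 8 of 9.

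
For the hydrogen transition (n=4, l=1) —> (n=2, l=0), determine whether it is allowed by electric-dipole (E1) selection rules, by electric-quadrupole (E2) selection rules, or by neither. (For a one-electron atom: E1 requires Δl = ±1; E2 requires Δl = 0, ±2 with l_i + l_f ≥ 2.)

Δl = 0 − 1 = -1; l_i + l_f = 1.
E1 (Δl = ±1): satisfied.
E2 (Δl = 0,±2, l_i+l_f ≥ 2): not satisfied.

E1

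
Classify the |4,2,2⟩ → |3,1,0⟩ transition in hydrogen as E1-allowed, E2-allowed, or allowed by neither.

neither

Δl = 1 − 2 = -1; l_i + l_f = 3.
Δm_l = -2.
E1 (Δl = ±1, |Δm_l| ≤ 1): not satisfied.
E2 (Δl = 0,±2, l_i+l_f ≥ 2, |Δm_l| ≤ 2): not satisfied.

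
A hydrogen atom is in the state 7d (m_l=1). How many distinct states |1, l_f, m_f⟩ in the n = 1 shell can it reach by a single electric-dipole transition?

E1 requires l_f ∈ {1, 3}, but neither lies in [0, 0], so no final state is reachable.
Total: 0.

0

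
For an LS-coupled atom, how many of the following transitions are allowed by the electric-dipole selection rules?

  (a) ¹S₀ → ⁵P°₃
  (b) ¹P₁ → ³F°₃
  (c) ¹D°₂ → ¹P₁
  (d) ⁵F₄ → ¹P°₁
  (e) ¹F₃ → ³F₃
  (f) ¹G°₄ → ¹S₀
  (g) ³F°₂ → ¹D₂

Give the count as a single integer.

1

(a) forbidden (ΔS, ΔJ fail)
(b) forbidden (ΔS, ΔL, ΔJ fail)
(c) allowed
(d) forbidden (ΔS, ΔL, ΔJ fail)
(e) forbidden (parity, ΔS fail)
(f) forbidden (ΔL, ΔJ fail)
(g) forbidden (ΔS fails)
Total allowed: 1 of 7.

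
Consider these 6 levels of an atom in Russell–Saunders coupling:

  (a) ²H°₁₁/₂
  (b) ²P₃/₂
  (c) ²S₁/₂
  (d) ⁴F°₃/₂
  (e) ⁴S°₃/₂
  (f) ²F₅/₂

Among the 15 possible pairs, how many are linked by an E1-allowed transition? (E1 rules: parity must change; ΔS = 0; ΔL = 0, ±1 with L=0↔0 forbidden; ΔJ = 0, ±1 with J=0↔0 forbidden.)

(a)–(b): forbidden (ΔL, ΔJ).
(a)–(c): forbidden (ΔL, ΔJ).
(a)–(d): forbidden (parity, ΔS, ΔL, ΔJ).
(a)–(e): forbidden (parity, ΔS, ΔL, ΔJ).
(a)–(f): forbidden (ΔL, ΔJ).
(b)–(c): forbidden (parity).
(b)–(d): forbidden (ΔS, ΔL).
(b)–(e): forbidden (ΔS).
(b)–(f): forbidden (parity, ΔL).
(c)–(d): forbidden (ΔS, ΔL).
(c)–(e): forbidden (ΔS, ΔL).
(c)–(f): forbidden (parity, ΔL, ΔJ).
(d)–(e): forbidden (parity, ΔL).
(d)–(f): forbidden (ΔS).
(e)–(f): forbidden (ΔS, ΔL).
Allowed pairs: 0 of 15.

0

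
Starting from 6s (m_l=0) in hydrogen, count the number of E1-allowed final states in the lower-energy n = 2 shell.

E1 requires Δl = ±1, so l_f ∈ {-1, 1}; with 0 ≤ l_f ≤ n_f−1 = 1, the allowed l_f values are {1}.
For l_f = 1: m_f ∈ {m_i−1, m_i, m_i+1} ∩ [−1, 1] = {-1, 0, 1} → 3 states.
Total: 3.

3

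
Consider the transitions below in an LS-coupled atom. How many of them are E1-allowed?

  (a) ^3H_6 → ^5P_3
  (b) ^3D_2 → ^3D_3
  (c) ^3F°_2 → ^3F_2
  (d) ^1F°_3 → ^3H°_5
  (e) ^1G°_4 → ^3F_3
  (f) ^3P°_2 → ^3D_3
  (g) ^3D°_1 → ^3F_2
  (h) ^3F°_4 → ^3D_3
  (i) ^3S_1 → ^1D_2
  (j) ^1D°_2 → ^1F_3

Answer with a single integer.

5

(a) forbidden (parity, ΔS, ΔL, ΔJ fail)
(b) forbidden (parity fails)
(c) allowed
(d) forbidden (parity, ΔS, ΔL, ΔJ fail)
(e) forbidden (ΔS fails)
(f) allowed
(g) allowed
(h) allowed
(i) forbidden (parity, ΔS, ΔL fail)
(j) allowed
Total allowed: 5 of 10.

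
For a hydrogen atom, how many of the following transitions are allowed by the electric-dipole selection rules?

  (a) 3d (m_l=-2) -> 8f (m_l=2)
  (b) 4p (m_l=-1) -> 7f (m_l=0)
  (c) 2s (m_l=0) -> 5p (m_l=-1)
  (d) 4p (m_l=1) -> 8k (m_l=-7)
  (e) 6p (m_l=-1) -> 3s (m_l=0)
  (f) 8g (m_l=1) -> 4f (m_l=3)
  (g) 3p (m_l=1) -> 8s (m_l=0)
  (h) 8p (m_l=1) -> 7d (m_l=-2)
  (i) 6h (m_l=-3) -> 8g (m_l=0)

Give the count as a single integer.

3

(a) forbidden — Δm_l = +4 (E1 requires Δm_l = 0, ±1)
(b) forbidden — Δl = +2 (E1 requires Δl = ±1)
(c) allowed
(d) forbidden — Δl = +6 (E1 requires Δl = ±1); Δm_l = -8 (E1 requires Δm_l = 0, ±1)
(e) allowed
(f) forbidden — Δm_l = +2 (E1 requires Δm_l = 0, ±1)
(g) allowed
(h) forbidden — Δm_l = -3 (E1 requires Δm_l = 0, ±1)
(i) forbidden — Δm_l = +3 (E1 requires Δm_l = 0, ±1)
Total allowed: 3 of 9.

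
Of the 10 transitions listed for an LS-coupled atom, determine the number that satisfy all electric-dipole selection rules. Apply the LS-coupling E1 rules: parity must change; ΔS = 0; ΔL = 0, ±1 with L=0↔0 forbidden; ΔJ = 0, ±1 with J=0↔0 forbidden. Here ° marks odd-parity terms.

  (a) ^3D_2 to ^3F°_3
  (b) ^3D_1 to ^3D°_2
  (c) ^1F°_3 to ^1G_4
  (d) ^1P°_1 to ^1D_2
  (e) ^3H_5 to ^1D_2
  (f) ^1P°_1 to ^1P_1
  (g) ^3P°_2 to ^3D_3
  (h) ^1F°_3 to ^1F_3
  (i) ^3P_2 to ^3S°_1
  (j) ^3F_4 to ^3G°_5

(a) allowed
(b) allowed
(c) allowed
(d) allowed
(e) forbidden (parity, ΔS, ΔL, ΔJ fail)
(f) allowed
(g) allowed
(h) allowed
(i) allowed
(j) allowed
Total allowed: 9 of 10.

9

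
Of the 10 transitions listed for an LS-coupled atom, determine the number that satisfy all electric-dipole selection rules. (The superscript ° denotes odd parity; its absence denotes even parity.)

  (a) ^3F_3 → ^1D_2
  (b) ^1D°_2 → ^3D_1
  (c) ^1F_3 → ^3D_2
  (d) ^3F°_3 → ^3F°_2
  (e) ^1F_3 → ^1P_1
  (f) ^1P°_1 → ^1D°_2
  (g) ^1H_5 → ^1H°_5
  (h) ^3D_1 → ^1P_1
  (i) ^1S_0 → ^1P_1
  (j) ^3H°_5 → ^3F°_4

(a) forbidden (parity, ΔS fail)
(b) forbidden (ΔS fails)
(c) forbidden (parity, ΔS fail)
(d) forbidden (parity fails)
(e) forbidden (parity, ΔL, ΔJ fail)
(f) forbidden (parity fails)
(g) allowed
(h) forbidden (parity, ΔS fail)
(i) forbidden (parity fails)
(j) forbidden (parity, ΔL fail)
Total allowed: 1 of 10.

1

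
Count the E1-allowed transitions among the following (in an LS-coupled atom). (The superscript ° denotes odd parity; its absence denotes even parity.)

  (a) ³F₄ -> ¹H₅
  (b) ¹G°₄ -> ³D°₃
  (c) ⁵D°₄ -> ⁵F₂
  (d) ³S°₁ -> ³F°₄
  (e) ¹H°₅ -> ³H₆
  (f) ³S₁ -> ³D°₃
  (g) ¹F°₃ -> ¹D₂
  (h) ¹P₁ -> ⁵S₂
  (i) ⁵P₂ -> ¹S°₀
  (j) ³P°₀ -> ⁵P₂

(a) forbidden (parity, ΔS, ΔL fail)
(b) forbidden (parity, ΔS, ΔL fail)
(c) forbidden (ΔJ fails)
(d) forbidden (parity, ΔL, ΔJ fail)
(e) forbidden (ΔS fails)
(f) forbidden (ΔL, ΔJ fail)
(g) allowed
(h) forbidden (parity, ΔS fail)
(i) forbidden (ΔS, ΔJ fail)
(j) forbidden (ΔS, ΔJ fail)
Total allowed: 1 of 10.

1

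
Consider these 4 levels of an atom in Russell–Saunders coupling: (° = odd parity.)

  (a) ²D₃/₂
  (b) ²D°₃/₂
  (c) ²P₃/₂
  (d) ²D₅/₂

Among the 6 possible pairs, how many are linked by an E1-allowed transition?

3

(a)–(b): allowed.
(a)–(c): forbidden (parity).
(a)–(d): forbidden (parity).
(b)–(c): allowed.
(b)–(d): allowed.
(c)–(d): forbidden (parity).
Allowed pairs: 3 of 6.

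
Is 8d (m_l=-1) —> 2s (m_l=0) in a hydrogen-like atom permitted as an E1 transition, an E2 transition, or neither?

E2

Δl = 0 − 2 = -2; l_i + l_f = 2.
Δm_l = +1.
E1 (Δl = ±1, |Δm_l| ≤ 1): not satisfied.
E2 (Δl = 0,±2, l_i+l_f ≥ 2, |Δm_l| ≤ 2): satisfied.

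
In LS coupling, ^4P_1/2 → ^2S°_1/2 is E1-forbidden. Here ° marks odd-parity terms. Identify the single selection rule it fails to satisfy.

the ΔS = 0 rule

Initial level: S=3/2, L=1, J=1/2, parity even. Final level: S=1/2, L=0, J=1/2, parity odd.
ΔJ = 0, ±1 (not J=0↔0): J: 1/2 → 1/2, ΔJ = +0 — ✓.
ΔS = 0: S: 3/2 → 1/2 — ✗.
ΔL = 0, ±1 (not L=0↔0): L: 1 → 0, ΔL = -1 — ✓.
Parity must change: even → odd — ✓.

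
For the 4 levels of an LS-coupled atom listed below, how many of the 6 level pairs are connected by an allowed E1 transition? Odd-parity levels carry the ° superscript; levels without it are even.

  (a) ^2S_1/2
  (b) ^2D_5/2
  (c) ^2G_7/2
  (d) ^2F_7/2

(a)–(b): forbidden (parity, ΔL, ΔJ).
(a)–(c): forbidden (parity, ΔL, ΔJ).
(a)–(d): forbidden (parity, ΔL, ΔJ).
(b)–(c): forbidden (parity, ΔL).
(b)–(d): forbidden (parity).
(c)–(d): forbidden (parity).
Allowed pairs: 0 of 6.

0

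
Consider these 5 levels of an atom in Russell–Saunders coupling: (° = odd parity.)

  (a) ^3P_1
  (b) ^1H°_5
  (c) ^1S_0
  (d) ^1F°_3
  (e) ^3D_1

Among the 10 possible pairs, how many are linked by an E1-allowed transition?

(a)–(b): forbidden (ΔS, ΔL, ΔJ).
(a)–(c): forbidden (parity, ΔS).
(a)–(d): forbidden (ΔS, ΔL, ΔJ).
(a)–(e): forbidden (parity).
(b)–(c): forbidden (ΔL, ΔJ).
(b)–(d): forbidden (parity, ΔL, ΔJ).
(b)–(e): forbidden (ΔS, ΔL, ΔJ).
(c)–(d): forbidden (ΔL, ΔJ).
(c)–(e): forbidden (parity, ΔS, ΔL).
(d)–(e): forbidden (ΔS, ΔJ).
Allowed pairs: 0 of 10.

0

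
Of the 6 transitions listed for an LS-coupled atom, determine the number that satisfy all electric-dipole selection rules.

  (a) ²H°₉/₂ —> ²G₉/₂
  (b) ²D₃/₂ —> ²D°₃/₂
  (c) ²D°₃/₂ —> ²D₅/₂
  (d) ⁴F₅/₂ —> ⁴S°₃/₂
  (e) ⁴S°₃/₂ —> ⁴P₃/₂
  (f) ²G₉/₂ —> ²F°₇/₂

(a) allowed
(b) allowed
(c) allowed
(d) forbidden (ΔL fails)
(e) allowed
(f) allowed
Total allowed: 5 of 6.

5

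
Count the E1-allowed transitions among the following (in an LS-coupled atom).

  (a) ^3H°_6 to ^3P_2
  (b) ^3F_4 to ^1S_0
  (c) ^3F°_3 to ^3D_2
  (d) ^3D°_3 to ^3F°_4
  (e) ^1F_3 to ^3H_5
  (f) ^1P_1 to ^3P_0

(a) forbidden (ΔL, ΔJ fail)
(b) forbidden (parity, ΔS, ΔL, ΔJ fail)
(c) allowed
(d) forbidden (parity fails)
(e) forbidden (parity, ΔS, ΔL, ΔJ fail)
(f) forbidden (parity, ΔS fail)
Total allowed: 1 of 6.

1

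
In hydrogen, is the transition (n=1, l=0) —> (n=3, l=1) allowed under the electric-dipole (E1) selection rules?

Initial l = 0, final l = 1, so Δl = +1. E1 requires Δl = ±1: satisfied.
All E1 selection rules are satisfied.

allowed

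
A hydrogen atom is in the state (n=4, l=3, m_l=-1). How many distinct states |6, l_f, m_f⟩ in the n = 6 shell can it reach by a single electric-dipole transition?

6

E1 requires Δl = ±1, so l_f ∈ {2, 4}; with 0 ≤ l_f ≤ n_f−1 = 5, the allowed l_f values are {2, 4}.
For l_f = 2: m_f ∈ {m_i−1, m_i, m_i+1} ∩ [−2, 2] = {-2, -1, 0} → 3 states.
For l_f = 4: m_f ∈ {m_i−1, m_i, m_i+1} ∩ [−4, 4] = {-2, -1, 0} → 3 states.
Total: 6.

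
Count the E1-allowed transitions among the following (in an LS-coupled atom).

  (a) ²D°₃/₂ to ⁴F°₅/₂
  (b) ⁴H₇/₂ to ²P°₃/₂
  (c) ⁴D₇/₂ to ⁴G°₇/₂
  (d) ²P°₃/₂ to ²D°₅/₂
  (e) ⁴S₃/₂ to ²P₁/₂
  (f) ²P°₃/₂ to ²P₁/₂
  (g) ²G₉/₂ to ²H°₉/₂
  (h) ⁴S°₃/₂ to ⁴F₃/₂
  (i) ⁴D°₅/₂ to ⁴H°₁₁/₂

(a) forbidden (parity, ΔS fail)
(b) forbidden (ΔS, ΔL, ΔJ fail)
(c) forbidden (ΔL fails)
(d) forbidden (parity fails)
(e) forbidden (parity, ΔS fail)
(f) allowed
(g) allowed
(h) forbidden (ΔL fails)
(i) forbidden (parity, ΔL, ΔJ fail)
Total allowed: 2 of 9.

2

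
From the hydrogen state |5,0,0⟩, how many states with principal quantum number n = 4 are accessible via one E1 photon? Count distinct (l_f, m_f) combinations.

3

E1 requires Δl = ±1, so l_f ∈ {-1, 1}; with 0 ≤ l_f ≤ n_f−1 = 3, the allowed l_f values are {1}.
For l_f = 1: m_f ∈ {m_i−1, m_i, m_i+1} ∩ [−1, 1] = {-1, 0, 1} → 3 states.
Total: 3.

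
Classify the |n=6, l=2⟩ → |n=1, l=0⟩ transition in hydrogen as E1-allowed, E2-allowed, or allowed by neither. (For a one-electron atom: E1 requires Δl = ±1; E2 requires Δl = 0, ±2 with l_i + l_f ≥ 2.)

E2

Δl = 0 − 2 = -2; l_i + l_f = 2.
E1 (Δl = ±1): not satisfied.
E2 (Δl = 0,±2, l_i+l_f ≥ 2): satisfied.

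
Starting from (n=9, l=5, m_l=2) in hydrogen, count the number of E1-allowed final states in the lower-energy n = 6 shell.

E1 requires Δl = ±1, so l_f ∈ {4, 6}; with 0 ≤ l_f ≤ n_f−1 = 5, the allowed l_f values are {4}.
For l_f = 4: m_f ∈ {m_i−1, m_i, m_i+1} ∩ [−4, 4] = {1, 2, 3} → 3 states.
Total: 3.

3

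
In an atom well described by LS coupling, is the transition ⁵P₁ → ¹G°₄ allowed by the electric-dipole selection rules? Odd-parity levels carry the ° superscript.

forbidden

Parity must change: even → odd — passes.
ΔS = 0: S: 2 → 0 — fails.
ΔL = 0, ±1 (not L=0↔0): L: 1 → 4, ΔL = +3 — fails.
ΔJ = 0, ±1 (not J=0↔0): J: 1 → 4, ΔJ = +3 — fails.
Rule(s) violated: ΔS, ΔL, ΔJ.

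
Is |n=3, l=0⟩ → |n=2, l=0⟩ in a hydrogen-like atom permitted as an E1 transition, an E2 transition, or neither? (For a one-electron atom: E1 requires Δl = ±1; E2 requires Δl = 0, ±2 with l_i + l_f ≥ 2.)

neither

Δl = 0 − 0 = +0; l_i + l_f = 0.
E1 (Δl = ±1): not satisfied.
E2 (Δl = 0,±2, l_i+l_f ≥ 2): not satisfied.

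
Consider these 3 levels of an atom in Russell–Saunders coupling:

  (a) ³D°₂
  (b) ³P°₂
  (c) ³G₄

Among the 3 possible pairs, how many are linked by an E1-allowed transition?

0

(a)–(b): forbidden (parity).
(a)–(c): forbidden (ΔL, ΔJ).
(b)–(c): forbidden (ΔL, ΔJ).
Allowed pairs: 0 of 3.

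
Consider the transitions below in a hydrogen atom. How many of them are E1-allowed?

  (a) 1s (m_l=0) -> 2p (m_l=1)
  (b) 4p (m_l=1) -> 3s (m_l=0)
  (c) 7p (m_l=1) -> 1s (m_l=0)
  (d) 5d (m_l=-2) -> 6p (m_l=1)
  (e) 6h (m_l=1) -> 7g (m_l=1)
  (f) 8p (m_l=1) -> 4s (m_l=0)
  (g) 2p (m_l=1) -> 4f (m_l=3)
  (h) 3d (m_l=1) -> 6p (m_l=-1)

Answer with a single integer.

5

(a) allowed
(b) allowed
(c) allowed
(d) forbidden — Δm_l = +3 (E1 requires Δm_l = 0, ±1)
(e) allowed
(f) allowed
(g) forbidden — Δl = +2 (E1 requires Δl = ±1); Δm_l = +2 (E1 requires Δm_l = 0, ±1)
(h) forbidden — Δm_l = -2 (E1 requires Δm_l = 0, ±1)
Total allowed: 5 of 8.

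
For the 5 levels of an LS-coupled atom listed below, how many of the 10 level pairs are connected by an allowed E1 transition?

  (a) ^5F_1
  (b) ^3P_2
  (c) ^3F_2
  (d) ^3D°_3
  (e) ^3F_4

3

(a)–(b): forbidden (parity, ΔS, ΔL).
(a)–(c): forbidden (parity, ΔS).
(a)–(d): forbidden (ΔS, ΔJ).
(a)–(e): forbidden (parity, ΔS, ΔJ).
(b)–(c): forbidden (parity, ΔL).
(b)–(d): allowed.
(b)–(e): forbidden (parity, ΔL, ΔJ).
(c)–(d): allowed.
(c)–(e): forbidden (parity, ΔJ).
(d)–(e): allowed.
Allowed pairs: 3 of 10.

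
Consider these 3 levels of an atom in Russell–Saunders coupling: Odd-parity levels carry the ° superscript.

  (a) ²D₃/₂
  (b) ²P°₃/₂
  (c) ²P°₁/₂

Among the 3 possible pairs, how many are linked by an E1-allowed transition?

2

(a)–(b): allowed.
(a)–(c): allowed.
(b)–(c): forbidden (parity).
Allowed pairs: 2 of 3.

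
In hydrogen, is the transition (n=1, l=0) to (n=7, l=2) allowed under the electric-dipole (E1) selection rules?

forbidden

Δl = 2 − 0 = +2; the E1 rule Δl = ±1 is fails.
The transition is electric-dipole forbidden.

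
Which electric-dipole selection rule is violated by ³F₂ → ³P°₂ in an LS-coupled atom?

the ΔL = 0, ±1 rule

Reading off the term symbols: S 1→1, L 3→1, J 2→2, parity even→odd.
ΔJ = 0, ±1 (not J=0↔0): J: 2 → 2, ΔJ = +0 — ✓.
ΔS = 0: S: 1 → 1 — ✓.
Parity must change: even → odd — ✓.
ΔL = 0, ±1 (not L=0↔0): L: 3 → 1, ΔL = -2 — ✗.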